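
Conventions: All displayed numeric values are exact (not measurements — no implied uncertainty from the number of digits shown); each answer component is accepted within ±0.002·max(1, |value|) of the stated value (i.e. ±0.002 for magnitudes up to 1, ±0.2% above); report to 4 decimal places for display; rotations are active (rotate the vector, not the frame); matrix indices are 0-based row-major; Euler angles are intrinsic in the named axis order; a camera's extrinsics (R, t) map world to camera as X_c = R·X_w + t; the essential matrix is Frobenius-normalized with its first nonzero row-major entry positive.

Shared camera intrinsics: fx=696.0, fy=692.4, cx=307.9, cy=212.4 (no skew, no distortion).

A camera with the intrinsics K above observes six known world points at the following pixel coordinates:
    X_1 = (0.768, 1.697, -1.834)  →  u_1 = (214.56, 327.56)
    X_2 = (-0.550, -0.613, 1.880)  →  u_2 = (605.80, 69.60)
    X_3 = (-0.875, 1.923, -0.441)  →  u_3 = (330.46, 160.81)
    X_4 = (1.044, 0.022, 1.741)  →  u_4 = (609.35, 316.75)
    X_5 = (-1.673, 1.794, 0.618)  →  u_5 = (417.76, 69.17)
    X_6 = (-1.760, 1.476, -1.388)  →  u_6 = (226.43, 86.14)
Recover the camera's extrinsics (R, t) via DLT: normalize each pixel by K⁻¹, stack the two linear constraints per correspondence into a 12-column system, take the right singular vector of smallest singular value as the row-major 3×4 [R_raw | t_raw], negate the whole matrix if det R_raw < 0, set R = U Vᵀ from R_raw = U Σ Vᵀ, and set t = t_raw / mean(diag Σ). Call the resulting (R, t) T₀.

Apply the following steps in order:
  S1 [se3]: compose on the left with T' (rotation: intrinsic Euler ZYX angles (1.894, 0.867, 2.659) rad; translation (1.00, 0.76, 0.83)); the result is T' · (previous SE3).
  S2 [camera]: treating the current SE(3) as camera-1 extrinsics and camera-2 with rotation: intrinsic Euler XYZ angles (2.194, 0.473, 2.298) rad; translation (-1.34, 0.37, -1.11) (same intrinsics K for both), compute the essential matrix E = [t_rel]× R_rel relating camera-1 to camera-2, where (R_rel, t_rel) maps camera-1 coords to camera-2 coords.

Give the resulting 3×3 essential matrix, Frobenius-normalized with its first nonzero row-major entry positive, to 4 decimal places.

source (pnp_recover): camera pose = R=[0.1070 0.2307 0.9671; 0.9795 0.1427 -0.1424; -0.1708 0.9625 -0.2107], t=(0.3199, -0.0399, 5.4195)
after S1 (compose_se3): R=[0.5788 0.6864 -0.4402; 0.7540 -0.2449 0.6095; 0.3105 -0.6847 -0.6593], t=(4.4524, -1.7399, -2.5324)
after S2 (essential): [0.0048 0.3181 -0.2314; -0.3386 -0.1127 -0.5871; -0.1672 -0.5780 0.1059]

matrix = [0.0048 0.3181 -0.2314; -0.3386 -0.1127 -0.5871; -0.1672 -0.5780 0.1059]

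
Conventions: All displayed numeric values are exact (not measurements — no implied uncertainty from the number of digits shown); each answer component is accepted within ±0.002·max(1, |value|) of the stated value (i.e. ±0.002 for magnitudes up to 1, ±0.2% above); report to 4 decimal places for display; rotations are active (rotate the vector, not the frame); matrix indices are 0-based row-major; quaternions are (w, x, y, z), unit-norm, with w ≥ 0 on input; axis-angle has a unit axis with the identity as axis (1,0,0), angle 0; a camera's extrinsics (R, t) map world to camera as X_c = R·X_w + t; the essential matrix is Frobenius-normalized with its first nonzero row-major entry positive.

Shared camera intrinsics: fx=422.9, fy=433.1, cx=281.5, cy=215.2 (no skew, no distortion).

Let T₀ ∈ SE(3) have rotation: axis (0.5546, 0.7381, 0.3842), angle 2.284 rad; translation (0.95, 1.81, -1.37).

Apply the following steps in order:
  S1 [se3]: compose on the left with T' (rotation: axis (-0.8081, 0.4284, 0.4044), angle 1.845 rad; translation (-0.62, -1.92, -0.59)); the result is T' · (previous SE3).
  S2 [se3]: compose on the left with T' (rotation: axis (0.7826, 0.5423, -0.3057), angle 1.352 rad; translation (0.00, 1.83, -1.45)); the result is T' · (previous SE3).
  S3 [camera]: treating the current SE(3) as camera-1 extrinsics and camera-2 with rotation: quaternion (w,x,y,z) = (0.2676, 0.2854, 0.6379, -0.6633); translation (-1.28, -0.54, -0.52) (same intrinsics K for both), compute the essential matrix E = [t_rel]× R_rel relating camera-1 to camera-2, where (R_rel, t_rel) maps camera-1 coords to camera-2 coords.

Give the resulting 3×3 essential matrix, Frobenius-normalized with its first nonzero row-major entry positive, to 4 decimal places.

after S1 (compose_se3): R=[-0.8831 0.0087 0.4691; -0.2344 0.8579 -0.4572; -0.4064 -0.5137 -0.7556], t=(-1.5858, -3.4035, -2.2993)
after S2 (compose_se3): R=[-0.9020 0.3714 -0.2201; 0.2284 0.8432 0.4867; 0.3663 0.3887 -0.8454], t=(-4.0377, 2.3089, -3.1391)
after S3 (essential): [0.2177 -0.3918 -0.4890; 0.0495 0.2495 0.1445; -0.5322 -0.4041 0.1670]

matrix = [0.2177 -0.3918 -0.4890; 0.0495 0.2495 0.1445; -0.5322 -0.4041 0.1670]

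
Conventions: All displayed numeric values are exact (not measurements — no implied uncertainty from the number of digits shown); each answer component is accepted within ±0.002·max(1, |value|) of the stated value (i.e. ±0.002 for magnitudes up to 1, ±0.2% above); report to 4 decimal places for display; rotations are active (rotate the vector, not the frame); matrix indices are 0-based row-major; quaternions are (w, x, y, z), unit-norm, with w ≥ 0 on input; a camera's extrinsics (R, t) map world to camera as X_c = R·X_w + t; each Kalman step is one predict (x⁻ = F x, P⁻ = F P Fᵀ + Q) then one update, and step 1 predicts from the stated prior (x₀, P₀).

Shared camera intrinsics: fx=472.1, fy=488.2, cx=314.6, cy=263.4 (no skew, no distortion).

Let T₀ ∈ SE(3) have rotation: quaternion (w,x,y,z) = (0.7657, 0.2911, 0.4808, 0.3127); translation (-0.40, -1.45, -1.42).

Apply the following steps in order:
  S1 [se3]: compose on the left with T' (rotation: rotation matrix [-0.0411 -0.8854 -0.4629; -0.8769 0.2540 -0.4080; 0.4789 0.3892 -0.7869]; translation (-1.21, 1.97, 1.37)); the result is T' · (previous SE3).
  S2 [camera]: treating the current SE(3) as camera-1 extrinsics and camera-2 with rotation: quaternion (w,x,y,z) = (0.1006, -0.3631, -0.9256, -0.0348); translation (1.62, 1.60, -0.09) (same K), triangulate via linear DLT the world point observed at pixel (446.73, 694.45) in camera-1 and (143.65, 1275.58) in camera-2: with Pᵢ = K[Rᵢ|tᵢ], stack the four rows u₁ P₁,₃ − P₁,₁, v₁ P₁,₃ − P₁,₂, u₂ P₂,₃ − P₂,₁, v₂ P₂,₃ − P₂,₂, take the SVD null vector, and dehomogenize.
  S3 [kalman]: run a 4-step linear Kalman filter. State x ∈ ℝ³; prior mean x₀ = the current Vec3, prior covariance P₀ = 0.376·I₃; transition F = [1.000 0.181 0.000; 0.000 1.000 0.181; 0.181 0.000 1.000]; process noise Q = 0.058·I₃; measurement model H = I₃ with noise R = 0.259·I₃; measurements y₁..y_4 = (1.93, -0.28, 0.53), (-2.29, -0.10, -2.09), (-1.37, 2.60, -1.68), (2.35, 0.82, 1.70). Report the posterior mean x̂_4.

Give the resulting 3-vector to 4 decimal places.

after S1 (compose_se3): R=[-0.4294 -0.8996 -0.0797; 0.1189 0.0312 -0.9924; 0.8953 -0.4356 0.0936], t=(0.7477, 2.5318, 1.7315)
after S2 (triangulate): (1.7807, -1.1344, -0.6181)
after S3 (kf_track): (0.7330, 0.7785, 0.0844)

result = (0.7330, 0.7785, 0.0844)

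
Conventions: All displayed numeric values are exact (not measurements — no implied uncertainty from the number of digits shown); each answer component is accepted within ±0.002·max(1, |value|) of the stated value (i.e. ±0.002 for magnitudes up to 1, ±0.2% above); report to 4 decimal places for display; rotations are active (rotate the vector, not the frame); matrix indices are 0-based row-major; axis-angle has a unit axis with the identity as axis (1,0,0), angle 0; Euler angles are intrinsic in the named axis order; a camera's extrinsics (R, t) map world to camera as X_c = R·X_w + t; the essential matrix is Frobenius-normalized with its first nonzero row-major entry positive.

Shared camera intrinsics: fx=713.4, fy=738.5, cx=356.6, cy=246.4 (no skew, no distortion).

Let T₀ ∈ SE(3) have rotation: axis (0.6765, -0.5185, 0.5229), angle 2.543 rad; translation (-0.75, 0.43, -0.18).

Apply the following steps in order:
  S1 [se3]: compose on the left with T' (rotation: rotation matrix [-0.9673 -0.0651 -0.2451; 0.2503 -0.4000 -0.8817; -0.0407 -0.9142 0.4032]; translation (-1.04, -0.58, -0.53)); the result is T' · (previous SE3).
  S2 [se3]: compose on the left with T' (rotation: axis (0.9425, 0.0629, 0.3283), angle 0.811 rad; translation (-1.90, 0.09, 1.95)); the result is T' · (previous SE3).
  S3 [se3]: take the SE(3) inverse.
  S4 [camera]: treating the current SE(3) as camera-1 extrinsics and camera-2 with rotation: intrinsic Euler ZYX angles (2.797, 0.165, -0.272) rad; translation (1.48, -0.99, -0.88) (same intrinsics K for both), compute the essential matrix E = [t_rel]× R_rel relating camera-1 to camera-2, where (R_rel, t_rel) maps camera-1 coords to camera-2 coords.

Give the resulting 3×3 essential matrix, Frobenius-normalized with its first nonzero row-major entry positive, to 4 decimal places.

after S1 (compose_se3): R=[-0.2168 0.9544 -0.2051; -0.6864 0.0003 0.7272; 0.6941 0.2985 0.6551], t=(-0.2984, -0.7810, -0.9652)
after S2 (compose_se3): R=[0.0399 0.9635 -0.2647; -0.9991 0.0430 0.0058; 0.0169 0.2642 0.9643], t=(-2.1535, 0.1279, 0.6990)
after S3 (invert_se3): R=[0.0399 -0.9991 0.0169; 0.9635 0.0430 0.2642; -0.2647 0.0058 0.9643], t=(0.2019, 1.8847, -1.2448)
after S4 (essential): [0.1176 0.0340 0.3429; 0.1616 0.0680 0.5806; -0.6522 0.2140 0.1685]

matrix = [0.1176 0.0340 0.3429; 0.1616 0.0680 0.5806; -0.6522 0.2140 0.1685]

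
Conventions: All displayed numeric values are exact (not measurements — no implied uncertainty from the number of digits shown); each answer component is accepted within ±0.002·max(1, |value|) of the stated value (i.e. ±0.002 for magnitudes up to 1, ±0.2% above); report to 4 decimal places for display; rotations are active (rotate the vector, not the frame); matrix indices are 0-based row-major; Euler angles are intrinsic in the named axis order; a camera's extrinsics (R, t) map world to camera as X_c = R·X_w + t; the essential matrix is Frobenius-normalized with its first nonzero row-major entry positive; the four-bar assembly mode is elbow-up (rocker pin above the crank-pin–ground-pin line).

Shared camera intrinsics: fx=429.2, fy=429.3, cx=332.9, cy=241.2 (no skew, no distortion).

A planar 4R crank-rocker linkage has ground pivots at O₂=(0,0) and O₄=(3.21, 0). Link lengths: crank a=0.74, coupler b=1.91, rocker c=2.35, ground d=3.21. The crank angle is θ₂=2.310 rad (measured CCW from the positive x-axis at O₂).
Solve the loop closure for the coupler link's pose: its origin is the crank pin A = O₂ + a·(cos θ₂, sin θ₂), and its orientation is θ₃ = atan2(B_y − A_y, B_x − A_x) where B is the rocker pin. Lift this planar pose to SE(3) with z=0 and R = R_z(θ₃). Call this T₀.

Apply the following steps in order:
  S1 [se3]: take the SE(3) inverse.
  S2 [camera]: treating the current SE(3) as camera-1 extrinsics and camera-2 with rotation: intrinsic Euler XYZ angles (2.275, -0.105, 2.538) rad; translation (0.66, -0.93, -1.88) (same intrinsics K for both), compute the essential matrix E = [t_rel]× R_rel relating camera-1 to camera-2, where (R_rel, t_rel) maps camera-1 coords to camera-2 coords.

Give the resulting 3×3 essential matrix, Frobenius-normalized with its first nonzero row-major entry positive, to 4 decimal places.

matrix = [0.0588 -0.5248 0.4226; -0.6038 -0.2802 -0.2025; 0.1326 -0.1099 0.1696]

source (fourbar_fk): coupler pose = R=[0.9181 -0.3964 0.0000; 0.3964 0.9181 0.0000; 0.0000 0.0000 1.0000], t=(-0.4985, 0.5469, 0.0000)
after S1 (invert_se3): R=[0.9181 0.3964 0.0000; -0.3964 0.9181 0.0000; 0.0000 0.0000 1.0000], t=(0.2409, -0.6997, 0.0000)
after S2 (essential): [0.0588 -0.5248 0.4226; -0.6038 -0.2802 -0.2025; 0.1326 -0.1099 0.1696]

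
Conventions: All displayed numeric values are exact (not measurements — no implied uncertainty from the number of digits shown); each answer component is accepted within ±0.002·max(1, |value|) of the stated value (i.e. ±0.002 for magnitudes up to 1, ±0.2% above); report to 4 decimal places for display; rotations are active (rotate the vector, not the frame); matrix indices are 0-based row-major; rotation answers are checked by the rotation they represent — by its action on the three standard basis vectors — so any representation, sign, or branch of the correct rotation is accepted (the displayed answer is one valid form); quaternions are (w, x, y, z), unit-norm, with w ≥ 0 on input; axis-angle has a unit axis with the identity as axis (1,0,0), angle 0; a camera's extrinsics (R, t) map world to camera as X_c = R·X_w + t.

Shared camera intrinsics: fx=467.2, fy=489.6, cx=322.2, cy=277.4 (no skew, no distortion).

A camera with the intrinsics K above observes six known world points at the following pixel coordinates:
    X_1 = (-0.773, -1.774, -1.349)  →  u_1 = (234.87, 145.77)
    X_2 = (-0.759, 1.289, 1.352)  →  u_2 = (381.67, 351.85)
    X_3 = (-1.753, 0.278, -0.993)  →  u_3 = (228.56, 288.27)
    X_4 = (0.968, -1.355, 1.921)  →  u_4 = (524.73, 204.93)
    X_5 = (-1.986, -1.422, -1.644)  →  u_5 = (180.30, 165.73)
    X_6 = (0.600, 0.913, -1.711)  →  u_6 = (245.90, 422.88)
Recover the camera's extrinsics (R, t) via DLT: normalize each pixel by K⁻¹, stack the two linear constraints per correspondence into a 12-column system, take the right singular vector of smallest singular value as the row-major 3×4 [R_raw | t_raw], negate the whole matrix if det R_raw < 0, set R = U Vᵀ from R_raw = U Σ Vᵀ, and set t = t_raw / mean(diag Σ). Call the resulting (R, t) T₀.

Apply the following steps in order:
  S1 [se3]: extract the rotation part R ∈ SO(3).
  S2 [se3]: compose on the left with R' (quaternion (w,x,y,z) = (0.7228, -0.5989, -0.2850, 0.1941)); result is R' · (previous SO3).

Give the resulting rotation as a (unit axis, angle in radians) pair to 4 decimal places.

rotation (axis_angle) = ((-0.9543, 0.2986, -0.0120), 1.2633)

source (pnp_recover): camera pose = R=[0.5343 -0.0795 0.8415; 0.2835 0.9548 -0.0898; -0.7963 0.2866 0.5327], t=(0.3700, 0.3001, 6.1604)
after S1 (rot_of_se3): [0.5343 -0.0795 0.8415; 0.2835 0.9548 -0.0898; -0.7963 0.2866 0.5327]
after S2 (compose_so3): [0.9377 -0.1873 0.2926; -0.2102 0.3648 0.9070; -0.2766 -0.9120 0.3028]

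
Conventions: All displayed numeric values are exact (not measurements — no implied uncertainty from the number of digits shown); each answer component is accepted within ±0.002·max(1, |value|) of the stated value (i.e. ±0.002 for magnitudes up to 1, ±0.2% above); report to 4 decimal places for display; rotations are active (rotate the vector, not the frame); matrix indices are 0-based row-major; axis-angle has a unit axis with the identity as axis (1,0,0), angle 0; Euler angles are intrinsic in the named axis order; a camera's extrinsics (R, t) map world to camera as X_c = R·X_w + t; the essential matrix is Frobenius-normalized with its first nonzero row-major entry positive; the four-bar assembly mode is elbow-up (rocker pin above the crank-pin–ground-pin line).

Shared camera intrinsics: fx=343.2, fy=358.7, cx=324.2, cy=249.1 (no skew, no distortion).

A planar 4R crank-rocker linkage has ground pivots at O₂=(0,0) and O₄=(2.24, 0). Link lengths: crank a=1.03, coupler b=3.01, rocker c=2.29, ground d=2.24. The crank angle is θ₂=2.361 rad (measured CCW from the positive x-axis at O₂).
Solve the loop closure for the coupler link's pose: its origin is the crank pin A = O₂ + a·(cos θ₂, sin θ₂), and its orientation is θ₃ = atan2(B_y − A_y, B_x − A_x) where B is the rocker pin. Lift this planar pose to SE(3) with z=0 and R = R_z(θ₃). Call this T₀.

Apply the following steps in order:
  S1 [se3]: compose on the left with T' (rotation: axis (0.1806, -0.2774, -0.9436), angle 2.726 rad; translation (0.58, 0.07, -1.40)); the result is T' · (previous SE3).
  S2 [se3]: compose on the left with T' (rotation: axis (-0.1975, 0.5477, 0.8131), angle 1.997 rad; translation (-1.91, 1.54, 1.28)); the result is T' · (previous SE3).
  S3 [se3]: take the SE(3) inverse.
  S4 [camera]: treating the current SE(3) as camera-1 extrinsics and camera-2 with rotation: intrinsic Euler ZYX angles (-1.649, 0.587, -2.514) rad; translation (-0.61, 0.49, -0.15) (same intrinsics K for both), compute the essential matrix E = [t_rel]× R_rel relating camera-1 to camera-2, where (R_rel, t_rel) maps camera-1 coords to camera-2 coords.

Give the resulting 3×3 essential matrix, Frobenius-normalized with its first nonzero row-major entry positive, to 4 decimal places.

source (fourbar_fk): coupler pose = R=[0.8606 -0.5094 0.0000; 0.5094 0.8606 0.0000; 0.0000 0.0000 1.0000], t=(-0.7318, 0.7248, 0.0000)
after S1 (compose_se3): R=[-0.5883 0.6795 -0.4384; -0.8014 -0.4175 0.4283; 0.1080 0.6033 0.7902], t=(1.4104, -0.1372, -0.8270)
after S2 (compose_se3): R=[0.9560 0.2933 -0.0108; -0.2665 0.8830 0.3864; 0.1229 -0.3665 0.9223], t=(-2.5176, 1.6978, -0.2359)
after S3 (invert_se3): R=[0.9560 -0.2665 0.1229; 0.2933 0.8830 -0.3665; -0.0108 0.3864 0.9223], t=(2.8882, -0.8472, -0.4657)
after S4 (essential): [0.1952 0.2017 0.5372; 0.1513 0.2283 0.2635; -0.1761 -0.5761 0.3540]

matrix = [0.1952 0.2017 0.5372; 0.1513 0.2283 0.2635; -0.1761 -0.5761 0.3540]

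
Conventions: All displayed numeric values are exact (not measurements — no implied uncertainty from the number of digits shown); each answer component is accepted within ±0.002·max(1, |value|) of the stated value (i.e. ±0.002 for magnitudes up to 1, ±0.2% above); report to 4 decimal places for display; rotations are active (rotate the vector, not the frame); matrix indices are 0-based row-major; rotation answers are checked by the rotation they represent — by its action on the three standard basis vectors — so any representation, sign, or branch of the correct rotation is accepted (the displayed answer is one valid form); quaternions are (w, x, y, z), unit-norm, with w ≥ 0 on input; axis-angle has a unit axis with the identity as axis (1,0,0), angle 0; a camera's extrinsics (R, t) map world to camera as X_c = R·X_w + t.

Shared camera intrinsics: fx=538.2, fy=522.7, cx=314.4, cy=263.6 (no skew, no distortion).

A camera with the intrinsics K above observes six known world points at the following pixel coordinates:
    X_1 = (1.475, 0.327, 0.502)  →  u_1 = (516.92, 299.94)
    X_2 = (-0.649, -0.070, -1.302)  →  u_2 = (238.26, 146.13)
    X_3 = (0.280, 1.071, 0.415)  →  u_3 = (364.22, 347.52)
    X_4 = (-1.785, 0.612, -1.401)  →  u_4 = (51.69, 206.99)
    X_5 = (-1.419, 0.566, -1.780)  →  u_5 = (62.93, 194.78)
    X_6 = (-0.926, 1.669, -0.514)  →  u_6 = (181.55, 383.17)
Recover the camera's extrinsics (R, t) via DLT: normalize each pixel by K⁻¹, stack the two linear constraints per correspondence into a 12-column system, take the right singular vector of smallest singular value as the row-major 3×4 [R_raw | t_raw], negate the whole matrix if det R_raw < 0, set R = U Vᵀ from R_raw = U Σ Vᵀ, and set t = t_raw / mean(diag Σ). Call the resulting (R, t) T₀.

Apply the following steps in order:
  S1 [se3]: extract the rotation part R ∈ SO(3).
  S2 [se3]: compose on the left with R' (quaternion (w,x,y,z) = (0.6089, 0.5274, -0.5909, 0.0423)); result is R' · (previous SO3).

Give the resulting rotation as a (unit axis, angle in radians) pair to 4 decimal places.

source (pnp_recover): camera pose = R=[0.9497 -0.2426 0.1982; 0.2136 0.9643 0.1568; -0.2292 -0.1065 0.9675], t=(0.3600, -0.3800, 4.6199)
after S1 (rot_of_se3): [0.9497 -0.2426 0.1982; 0.2136 0.9643 0.1568; -0.2292 -0.1065 0.9675]
after S2 (compose_so3): [0.2936 -0.6511 -0.6999; -0.2904 0.6368 -0.7143; 0.9108 0.4129 -0.0021]

rotation (axis_angle) = ((0.5640, -0.8058, 0.1805), 1.6067)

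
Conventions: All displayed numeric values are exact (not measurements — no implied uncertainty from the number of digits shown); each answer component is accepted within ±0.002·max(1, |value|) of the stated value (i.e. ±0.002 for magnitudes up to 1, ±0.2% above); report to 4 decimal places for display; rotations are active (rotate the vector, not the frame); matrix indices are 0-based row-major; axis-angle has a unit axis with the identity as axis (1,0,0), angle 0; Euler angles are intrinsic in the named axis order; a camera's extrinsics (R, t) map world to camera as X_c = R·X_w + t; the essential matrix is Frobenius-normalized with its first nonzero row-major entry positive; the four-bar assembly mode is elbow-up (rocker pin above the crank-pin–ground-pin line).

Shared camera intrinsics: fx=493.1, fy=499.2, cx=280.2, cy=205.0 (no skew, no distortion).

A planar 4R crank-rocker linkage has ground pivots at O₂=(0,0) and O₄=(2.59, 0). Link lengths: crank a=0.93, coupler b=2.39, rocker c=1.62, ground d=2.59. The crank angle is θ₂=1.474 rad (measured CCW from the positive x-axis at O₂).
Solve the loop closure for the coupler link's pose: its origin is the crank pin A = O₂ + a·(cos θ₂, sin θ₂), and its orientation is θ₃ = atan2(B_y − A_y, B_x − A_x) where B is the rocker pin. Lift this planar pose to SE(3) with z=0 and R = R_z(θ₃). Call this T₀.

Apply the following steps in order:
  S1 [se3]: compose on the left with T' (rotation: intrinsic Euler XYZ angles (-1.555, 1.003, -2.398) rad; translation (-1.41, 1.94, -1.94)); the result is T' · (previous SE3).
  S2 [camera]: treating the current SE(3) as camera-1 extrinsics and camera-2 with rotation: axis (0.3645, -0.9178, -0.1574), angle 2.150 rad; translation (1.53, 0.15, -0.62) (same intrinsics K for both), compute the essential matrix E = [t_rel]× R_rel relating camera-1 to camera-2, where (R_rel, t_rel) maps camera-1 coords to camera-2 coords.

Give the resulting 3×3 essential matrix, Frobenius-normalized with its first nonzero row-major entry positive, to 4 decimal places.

source (fourbar_fk): coupler pose = R=[0.9586 -0.2849 0.0000; 0.2849 0.9586 0.0000; 0.0000 0.0000 1.0000], t=(0.0899, 0.9256, 0.0000)
after S1 (compose_se3): R=[-0.2757 0.4617 0.8431; 0.4187 -0.7318 0.5377; 0.8653 0.5012 0.0085], t=(-1.1086, 1.4558, -1.2054)
after S2 (essential): [0.3357 0.0661 -0.5881; 0.0934 -0.0066 0.2650; -0.6117 -0.0412 -0.2867]

matrix = [0.3357 0.0661 -0.5881; 0.0934 -0.0066 0.2650; -0.6117 -0.0412 -0.2867]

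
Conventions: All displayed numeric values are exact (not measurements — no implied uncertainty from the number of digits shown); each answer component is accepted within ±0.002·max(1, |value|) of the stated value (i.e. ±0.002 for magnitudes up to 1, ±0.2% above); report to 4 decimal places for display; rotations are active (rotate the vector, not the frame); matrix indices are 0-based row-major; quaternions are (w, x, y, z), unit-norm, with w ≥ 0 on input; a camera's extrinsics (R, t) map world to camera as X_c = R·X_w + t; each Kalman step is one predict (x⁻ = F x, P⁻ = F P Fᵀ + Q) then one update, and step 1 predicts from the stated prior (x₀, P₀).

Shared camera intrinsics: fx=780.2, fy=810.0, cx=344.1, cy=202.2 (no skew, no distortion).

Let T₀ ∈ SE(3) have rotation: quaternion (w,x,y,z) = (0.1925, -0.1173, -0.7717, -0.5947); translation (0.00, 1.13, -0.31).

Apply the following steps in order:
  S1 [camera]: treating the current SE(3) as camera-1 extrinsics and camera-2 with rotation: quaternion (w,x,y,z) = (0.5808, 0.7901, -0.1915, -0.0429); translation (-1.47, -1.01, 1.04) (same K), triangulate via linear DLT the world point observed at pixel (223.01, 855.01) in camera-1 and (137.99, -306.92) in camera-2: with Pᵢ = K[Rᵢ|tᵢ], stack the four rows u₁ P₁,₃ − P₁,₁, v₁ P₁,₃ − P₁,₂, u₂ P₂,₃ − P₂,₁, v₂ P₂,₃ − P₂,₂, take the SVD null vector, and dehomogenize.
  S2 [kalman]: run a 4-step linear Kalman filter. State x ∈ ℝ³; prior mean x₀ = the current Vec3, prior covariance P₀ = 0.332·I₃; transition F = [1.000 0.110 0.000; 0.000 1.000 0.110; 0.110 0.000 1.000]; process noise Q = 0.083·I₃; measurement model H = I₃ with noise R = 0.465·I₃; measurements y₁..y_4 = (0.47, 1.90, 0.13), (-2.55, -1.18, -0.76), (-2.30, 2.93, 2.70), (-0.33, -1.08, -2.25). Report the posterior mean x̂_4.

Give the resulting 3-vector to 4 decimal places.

result = (-0.7483, 0.5339, -0.4385)

after S1 (triangulate): (1.2492, 1.9876, -0.0083)
after S2 (kf_track): (-0.7483, 0.5339, -0.4385)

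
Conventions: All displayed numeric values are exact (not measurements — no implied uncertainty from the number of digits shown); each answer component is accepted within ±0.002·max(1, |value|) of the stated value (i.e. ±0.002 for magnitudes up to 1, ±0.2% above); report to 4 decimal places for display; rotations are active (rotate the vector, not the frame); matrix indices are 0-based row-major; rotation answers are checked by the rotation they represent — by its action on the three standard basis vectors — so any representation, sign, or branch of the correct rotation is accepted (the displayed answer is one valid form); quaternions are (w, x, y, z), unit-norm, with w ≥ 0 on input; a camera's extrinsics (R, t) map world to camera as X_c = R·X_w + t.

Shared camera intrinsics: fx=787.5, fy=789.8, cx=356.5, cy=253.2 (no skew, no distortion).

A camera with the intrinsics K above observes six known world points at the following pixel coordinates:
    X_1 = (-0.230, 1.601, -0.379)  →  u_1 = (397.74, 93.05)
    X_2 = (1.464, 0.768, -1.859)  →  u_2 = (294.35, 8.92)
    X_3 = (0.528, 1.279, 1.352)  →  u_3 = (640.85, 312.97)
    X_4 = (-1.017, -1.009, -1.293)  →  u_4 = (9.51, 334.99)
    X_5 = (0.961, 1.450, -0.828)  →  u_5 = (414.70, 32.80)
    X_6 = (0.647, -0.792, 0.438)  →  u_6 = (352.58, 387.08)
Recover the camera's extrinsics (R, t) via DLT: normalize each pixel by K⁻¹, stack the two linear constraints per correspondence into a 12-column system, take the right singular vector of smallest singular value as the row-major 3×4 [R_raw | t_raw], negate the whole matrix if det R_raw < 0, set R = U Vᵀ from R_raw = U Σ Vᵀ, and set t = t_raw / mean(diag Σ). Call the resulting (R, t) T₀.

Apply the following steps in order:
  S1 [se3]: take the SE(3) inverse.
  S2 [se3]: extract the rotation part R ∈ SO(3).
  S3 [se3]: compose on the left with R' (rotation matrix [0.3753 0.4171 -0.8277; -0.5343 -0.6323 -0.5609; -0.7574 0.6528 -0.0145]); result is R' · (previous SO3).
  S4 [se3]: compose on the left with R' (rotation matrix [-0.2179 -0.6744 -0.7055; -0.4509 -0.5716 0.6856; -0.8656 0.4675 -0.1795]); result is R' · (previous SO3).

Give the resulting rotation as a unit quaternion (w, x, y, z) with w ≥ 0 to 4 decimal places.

rotation (quat) = (0.6981, 0.6132, 0.3364, 0.1529)

source (pnp_recover): camera pose = R=[0.4748 0.5162 0.7128; -0.3360 -0.6422 0.6889; 0.8135 -0.5666 -0.1315], t=(-0.2400, 0.4100, 5.0001)
after S1 (invert_se3): R=[0.4748 -0.3360 0.8135; 0.5162 -0.6422 -0.5666; 0.7128 0.6889 -0.1315], t=(-3.8156, 3.2201, 0.5460)
after S2 (rot_of_se3): [0.4748 -0.3360 0.8135; 0.5162 -0.6422 -0.5666; 0.7128 0.6889 -0.1315]
after S3 (compose_so3): [-0.1965 -0.9642 0.1778; -0.9800 0.1992 -0.0026; -0.0329 -0.1748 -0.9841]
after S4 (compose_so3): [0.7269 0.1991 0.6573; 0.6261 0.2011 -0.7533; -0.2821 0.9591 0.0215]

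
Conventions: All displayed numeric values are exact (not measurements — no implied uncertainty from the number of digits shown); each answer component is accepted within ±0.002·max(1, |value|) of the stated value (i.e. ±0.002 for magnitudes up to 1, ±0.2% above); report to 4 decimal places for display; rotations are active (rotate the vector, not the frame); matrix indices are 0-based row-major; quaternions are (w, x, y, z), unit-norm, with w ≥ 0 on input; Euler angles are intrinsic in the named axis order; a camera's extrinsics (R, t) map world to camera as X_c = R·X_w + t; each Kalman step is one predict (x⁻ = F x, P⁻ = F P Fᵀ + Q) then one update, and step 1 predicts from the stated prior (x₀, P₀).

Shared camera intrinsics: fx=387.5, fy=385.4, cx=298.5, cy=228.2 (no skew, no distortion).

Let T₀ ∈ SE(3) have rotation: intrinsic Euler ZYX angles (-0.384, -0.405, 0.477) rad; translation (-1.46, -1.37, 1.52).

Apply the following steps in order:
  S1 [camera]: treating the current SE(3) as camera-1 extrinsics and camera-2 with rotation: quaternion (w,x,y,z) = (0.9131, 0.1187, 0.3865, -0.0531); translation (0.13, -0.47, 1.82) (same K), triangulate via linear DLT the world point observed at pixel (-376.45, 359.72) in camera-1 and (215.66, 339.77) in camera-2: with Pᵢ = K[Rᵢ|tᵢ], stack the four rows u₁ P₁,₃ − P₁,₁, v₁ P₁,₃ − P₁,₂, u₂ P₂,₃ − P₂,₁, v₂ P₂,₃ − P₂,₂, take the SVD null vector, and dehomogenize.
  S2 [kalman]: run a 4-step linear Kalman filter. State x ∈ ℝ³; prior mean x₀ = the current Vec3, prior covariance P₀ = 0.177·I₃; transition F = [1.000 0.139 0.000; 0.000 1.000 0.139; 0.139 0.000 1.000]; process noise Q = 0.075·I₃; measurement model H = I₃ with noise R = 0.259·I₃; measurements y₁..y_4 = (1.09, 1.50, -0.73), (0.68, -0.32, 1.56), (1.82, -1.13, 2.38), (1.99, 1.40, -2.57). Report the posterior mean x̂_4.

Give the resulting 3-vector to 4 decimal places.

result = (1.3414, 0.6546, -0.1996)

after S1 (triangulate): (-1.6897, 1.4976, 0.0691)
after S2 (kf_track): (1.3414, 0.6546, -0.1996)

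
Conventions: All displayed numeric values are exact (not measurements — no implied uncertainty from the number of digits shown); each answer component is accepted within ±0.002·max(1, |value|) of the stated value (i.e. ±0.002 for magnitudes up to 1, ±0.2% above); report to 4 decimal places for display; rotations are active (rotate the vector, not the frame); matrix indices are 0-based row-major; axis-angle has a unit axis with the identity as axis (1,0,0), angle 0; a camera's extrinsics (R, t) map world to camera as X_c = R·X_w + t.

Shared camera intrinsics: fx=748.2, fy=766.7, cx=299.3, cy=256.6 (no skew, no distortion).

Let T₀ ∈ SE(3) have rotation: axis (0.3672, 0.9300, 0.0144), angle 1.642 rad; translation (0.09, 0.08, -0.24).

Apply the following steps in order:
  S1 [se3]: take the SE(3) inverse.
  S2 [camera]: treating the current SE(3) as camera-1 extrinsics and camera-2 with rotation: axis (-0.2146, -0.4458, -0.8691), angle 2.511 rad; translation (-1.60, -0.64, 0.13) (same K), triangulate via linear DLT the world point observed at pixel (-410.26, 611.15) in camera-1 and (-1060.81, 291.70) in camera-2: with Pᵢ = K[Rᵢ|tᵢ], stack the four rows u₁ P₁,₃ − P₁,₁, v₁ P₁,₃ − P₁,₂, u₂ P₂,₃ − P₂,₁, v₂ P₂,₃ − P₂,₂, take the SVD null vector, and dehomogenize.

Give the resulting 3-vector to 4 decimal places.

after S1 (invert_se3): R=[0.0733 0.3802 -0.9220; 0.3514 0.8553 0.3806; 0.9333 -0.3519 -0.0709], t=(-0.2583, -0.0087, -0.0729)
after S2 (triangulate): (1.7597, -0.4356, 1.3536)

result = (1.7597, -0.4356, 1.3536)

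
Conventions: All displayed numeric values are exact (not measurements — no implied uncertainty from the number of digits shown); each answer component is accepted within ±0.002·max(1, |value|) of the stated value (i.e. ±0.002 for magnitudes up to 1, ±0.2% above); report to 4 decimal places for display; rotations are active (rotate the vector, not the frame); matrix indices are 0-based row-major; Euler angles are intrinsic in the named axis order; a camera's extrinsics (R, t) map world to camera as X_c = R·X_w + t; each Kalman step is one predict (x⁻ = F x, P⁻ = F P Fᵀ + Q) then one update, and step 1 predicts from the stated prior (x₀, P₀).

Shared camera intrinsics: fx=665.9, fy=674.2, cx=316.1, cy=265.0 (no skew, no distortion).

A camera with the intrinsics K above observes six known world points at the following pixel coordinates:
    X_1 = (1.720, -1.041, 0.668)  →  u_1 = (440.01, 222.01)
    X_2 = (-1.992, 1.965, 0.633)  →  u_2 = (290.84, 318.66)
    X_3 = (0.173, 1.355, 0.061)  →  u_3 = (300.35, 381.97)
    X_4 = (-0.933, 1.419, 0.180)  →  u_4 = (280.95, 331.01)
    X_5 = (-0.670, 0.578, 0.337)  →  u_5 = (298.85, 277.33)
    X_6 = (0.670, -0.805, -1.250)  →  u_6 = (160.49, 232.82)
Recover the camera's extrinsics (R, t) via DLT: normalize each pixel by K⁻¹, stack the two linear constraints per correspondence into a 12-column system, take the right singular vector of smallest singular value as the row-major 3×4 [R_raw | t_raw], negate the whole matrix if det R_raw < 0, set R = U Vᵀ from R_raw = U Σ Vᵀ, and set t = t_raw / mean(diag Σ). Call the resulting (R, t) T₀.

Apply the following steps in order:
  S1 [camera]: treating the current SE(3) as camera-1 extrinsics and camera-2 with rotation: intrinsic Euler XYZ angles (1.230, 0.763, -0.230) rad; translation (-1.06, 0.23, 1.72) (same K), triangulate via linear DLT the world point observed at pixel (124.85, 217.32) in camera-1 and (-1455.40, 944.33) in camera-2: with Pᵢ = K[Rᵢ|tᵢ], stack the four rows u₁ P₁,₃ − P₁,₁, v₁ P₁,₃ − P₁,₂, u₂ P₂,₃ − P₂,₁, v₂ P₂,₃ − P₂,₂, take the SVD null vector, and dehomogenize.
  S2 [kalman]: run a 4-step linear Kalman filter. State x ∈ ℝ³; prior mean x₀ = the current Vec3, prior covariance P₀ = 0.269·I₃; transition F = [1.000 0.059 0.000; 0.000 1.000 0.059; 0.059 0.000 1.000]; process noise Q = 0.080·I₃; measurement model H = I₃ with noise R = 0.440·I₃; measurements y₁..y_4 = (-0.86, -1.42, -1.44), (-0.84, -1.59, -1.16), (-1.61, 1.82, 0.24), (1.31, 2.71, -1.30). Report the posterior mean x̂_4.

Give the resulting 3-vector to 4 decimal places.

source (pnp_recover): camera pose = R=[0.3368 0.0041 0.9416; 0.4347 0.8864 -0.1593; -0.8352 0.4630 0.2967], t=(-0.2899, -0.0300, 6.6295)
after S1 (triangulate): (-0.1184, -0.6509, -1.4739)
after S2 (kf_track): (-0.1404, 0.8144, -0.9242)

result = (-0.1404, 0.8144, -0.9242)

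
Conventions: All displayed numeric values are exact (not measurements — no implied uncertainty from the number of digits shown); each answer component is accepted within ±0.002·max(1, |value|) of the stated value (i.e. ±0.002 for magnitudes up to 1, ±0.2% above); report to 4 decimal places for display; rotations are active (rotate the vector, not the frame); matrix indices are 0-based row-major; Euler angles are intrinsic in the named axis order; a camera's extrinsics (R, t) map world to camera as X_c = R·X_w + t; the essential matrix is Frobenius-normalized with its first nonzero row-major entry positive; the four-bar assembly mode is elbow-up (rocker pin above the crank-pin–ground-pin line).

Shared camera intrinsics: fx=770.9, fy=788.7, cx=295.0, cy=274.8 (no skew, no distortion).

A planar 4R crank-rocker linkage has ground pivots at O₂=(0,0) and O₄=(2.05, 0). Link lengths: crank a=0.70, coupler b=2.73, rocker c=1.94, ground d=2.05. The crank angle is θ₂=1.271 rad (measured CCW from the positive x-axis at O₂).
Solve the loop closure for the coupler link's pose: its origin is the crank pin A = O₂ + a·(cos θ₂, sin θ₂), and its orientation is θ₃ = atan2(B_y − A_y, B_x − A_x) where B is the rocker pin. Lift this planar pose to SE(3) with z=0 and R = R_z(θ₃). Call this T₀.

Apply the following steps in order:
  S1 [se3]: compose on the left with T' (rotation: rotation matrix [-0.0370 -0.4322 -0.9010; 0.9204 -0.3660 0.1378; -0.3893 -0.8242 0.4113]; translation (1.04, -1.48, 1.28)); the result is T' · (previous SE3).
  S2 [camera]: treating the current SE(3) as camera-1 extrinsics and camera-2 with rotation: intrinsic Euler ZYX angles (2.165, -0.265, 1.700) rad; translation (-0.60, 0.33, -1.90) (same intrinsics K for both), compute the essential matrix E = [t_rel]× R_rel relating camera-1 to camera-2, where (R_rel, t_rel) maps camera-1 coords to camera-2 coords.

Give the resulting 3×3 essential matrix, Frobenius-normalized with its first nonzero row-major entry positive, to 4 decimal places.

matrix = [0.4389 -0.0748 0.4859; -0.2404 -0.0620 0.4593; -0.4994 -0.0228 0.2077]

source (fourbar_fk): coupler pose = R=[0.9038 -0.4279 0.0000; 0.4279 0.9038 0.0000; 0.0000 0.0000 1.0000], t=(0.2067, 0.6688, 0.0000)
after S1 (compose_se3): R=[-0.2183 -0.3748 -0.9010; 0.6753 -0.7246 0.1378; -0.7045 -0.5784 0.4113], t=(0.7433, -1.5345, 0.6483)
after S2 (essential): [0.4389 -0.0748 0.4859; -0.2404 -0.0620 0.4593; -0.4994 -0.0228 0.2077]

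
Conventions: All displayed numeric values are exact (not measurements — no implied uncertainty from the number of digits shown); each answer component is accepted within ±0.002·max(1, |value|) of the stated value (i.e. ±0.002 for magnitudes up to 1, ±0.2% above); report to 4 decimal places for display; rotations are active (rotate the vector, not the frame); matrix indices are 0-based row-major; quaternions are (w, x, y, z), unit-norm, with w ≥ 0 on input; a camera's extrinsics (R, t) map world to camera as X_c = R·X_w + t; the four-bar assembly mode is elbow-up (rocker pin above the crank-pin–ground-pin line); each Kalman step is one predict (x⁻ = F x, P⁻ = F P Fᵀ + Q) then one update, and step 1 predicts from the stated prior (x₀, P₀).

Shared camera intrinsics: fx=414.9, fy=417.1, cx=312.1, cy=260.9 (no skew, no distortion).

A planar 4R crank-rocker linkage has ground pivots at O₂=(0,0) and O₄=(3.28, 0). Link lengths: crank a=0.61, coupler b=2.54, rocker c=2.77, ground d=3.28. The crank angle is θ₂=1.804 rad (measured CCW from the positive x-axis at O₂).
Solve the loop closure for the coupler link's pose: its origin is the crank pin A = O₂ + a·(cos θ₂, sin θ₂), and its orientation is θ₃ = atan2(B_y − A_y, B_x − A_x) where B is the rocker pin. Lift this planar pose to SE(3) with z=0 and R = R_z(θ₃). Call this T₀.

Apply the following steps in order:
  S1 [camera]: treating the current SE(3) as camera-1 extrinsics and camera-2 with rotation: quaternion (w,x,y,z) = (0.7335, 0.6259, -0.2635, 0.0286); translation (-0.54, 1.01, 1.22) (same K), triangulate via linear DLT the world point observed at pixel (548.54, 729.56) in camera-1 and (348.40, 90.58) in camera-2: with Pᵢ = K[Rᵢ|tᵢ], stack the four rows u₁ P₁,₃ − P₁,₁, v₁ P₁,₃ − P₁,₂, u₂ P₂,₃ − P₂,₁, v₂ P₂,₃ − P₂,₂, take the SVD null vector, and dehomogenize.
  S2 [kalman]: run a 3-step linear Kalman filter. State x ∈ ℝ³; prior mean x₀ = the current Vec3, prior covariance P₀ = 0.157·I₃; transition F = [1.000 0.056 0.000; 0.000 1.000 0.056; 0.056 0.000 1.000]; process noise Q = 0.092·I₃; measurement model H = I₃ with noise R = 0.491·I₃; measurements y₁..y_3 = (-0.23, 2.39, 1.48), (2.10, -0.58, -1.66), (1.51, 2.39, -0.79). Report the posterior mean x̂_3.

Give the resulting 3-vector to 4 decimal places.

source (fourbar_fk): coupler pose = R=[0.7401 -0.6725 0.0000; 0.6725 0.7401 0.0000; 0.0000 0.0000 1.0000], t=(-0.1410, 0.5935, 0.0000)
after S1 (triangulate): (1.5728, 0.1771, 1.5862)
after S2 (kf_track): (1.4288, 1.1377, 0.1370)

result = (1.4288, 1.1377, 0.1370)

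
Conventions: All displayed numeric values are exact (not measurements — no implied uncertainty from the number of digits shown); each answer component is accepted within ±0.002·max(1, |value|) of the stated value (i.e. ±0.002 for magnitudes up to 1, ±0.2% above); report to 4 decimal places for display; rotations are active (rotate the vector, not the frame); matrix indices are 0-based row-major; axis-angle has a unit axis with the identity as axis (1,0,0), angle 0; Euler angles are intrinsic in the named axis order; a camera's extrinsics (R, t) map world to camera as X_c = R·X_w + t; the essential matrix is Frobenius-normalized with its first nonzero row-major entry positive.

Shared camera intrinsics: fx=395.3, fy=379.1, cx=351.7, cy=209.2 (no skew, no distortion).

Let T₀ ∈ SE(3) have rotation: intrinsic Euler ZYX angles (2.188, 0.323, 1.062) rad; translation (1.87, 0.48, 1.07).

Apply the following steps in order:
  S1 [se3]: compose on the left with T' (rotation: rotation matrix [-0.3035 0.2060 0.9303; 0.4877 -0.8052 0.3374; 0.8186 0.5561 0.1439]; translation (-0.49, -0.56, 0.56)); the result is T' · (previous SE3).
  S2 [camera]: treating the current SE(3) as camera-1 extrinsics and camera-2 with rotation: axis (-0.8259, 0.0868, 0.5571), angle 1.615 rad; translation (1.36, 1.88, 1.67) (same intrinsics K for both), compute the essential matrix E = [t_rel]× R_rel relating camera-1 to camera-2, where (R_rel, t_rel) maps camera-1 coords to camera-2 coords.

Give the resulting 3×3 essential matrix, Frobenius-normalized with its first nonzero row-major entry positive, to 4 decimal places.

after S1 (compose_se3): R=[0.0306 0.9282 0.3708; -0.9974 0.0524 -0.0490; -0.0649 -0.3684 0.9274], t=(0.0368, 0.3265, 2.5116)
after S2 (essential): [0.0168 -0.0199 0.0087; -0.4309 0.3766 0.4150; -0.2272 0.3604 -0.5639]

matrix = [0.0168 -0.0199 0.0087; -0.4309 0.3766 0.4150; -0.2272 0.3604 -0.5639]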